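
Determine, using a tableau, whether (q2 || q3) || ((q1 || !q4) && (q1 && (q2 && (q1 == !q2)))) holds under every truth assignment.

Not valid

Assume the negation and expand:
Initial set: {!((q2 || q3) || ((q1 || !q4) && (q1 && (q2 && (q1 == !q2)))))}.
!((q2 || q3) || ((q1 || !q4) && (q1 && (q2 && (q1 == !q2))))): α-rule — add !(q2 || q3), !((q1 || !q4) && (q1 && (q2 && (q1 == !q2)))).
!(q2 || q3): α-rule — add !q2, !q3.
!((q1 || !q4) && (q1 && (q2 && (q1 == !q2)))): β-rule — branch into !(q1 || !q4)  //  !(q1 && (q2 && (q1 == !q2))).
  branch 1 (add !(q1 || !q4)):
    !(q1 || !q4): α-rule — add !q1, !!q4.
    ○ open, literals {q1=false, q2=false, q3=false, q4=true}.
  branch 2 (add !(q1 && (q2 && (q1 == !q2)))):
    !(q1 && (q2 && (q1 == !q2))): β-rule — branch into !q1  //  !(q2 && (q1 == !q2)).
      branch 2.1 (add !q1):
        ○ open, literals {q1=false, q2=false, q3=false}.
      branch 2.2 (add !(q2 && (q1 == !q2))):
        !(q2 && (q1 == !q2)): β-rule — branch into !q2  //  !(q1 == !q2).
          branch 2.2.1 (add !q2):
            ○ open, literals {q2=false, q3=false}.
          branch 2.2.2 (add !(q1 == !q2)):
            !(q1 == !q2): β-rule — branch into q1, !!q2  //  !q1, !q2.
              branch 2.2.2.1 (add q1, !!q2):
                × closes — contains both q2 and !q2.
              branch 2.2.2.2 (add !q1, !q2):
                ○ open, literals {q1=false, q2=false, q3=false}.
1 branch closed, 4 open.
An open branch gives a countermodel: q1=false, q2=false, q3=false, q4=true (unmentioned atoms arbitrary); under it the original formula is false.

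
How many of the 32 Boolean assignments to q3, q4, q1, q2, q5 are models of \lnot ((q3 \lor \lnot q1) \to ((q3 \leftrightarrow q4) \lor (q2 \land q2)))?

Initial set: {T \lnot ((q3 \lor \lnot q1) \to ((q3 \leftrightarrow q4) \lor (q2 \land q2)))}.
T \lnot ((q3 \lor \lnot q1) \to ((q3 \leftrightarrow q4) \lor (q2 \land q2))): α-rule — add T (q3 \lor \lnot q1), F ((q3 \leftrightarrow q4) \lor (q2 \land q2)).
F ((q3 \leftrightarrow q4) \lor (q2 \land q2)): α-rule — add F (q3 \leftrightarrow q4), F (q2 \land q2).
T (q3 \lor \lnot q1): β-rule — branch into T q3  //  T \lnot q1.
  branch 1 (add T q3):
    F (q3 \leftrightarrow q4): β-rule — branch into T q3, F q4  //  F q3, T q4.
      branch 1.1 (add T q3, F q4):
        F (q2 \land q2): β-rule — branch into F q2  //  F q2.
          branch 1.1.1 (add F q2):
            ○ open, literals {q2=0, q3=1, q4=0}.
          branch 1.1.2 (add F q2):
            ○ open, literals {q2=0, q3=1, q4=0}.
      branch 1.2 (add F q3, T q4):
        × closes — contains both q3 and \lnot q3.
  branch 2 (add T \lnot q1):
    F (q3 \leftrightarrow q4): β-rule — branch into T q3, F q4  //  F q3, T q4.
      branch 2.1 (add T q3, F q4):
        F (q2 \land q2): β-rule — branch into F q2  //  F q2.
          branch 2.1.1 (add F q2):
            ○ open, literals {q1=0, q2=0, q3=1, q4=0}.
          branch 2.1.2 (add F q2):
            ○ open, literals {q1=0, q2=0, q3=1, q4=0}.
      branch 2.2 (add F q3, T q4):
        F (q2 \land q2): β-rule — branch into F q2  //  F q2.
          branch 2.2.1 (add F q2):
            ○ open, literals {q1=0, q2=0, q3=0, q4=1}.
          branch 2.2.2 (add F q2):
            ○ open, literals {q1=0, q2=0, q3=0, q4=1}.
1 branch closed, 6 open.
Each open branch fixes some atoms; the unmentioned ones are free. Counting distinct full assignments: branch {q2=0, q3=1, q4=0} (q1, q5) contributes 4 new; branch {q2=0, q3=1, q4=0} (q1, q5) contributes 0 new; branch {q1=0, q2=0, q3=1, q4=0} (q5) contributes 0 new; branch {q1=0, q2=0, q3=1, q4=0} (q5) contributes 0 new; branch {q1=0, q2=0, q3=0, q4=1} (q5) contributes 2 new; branch {q1=0, q2=0, q3=0, q4=1} (q5) contributes 0 new. Total: 6.

6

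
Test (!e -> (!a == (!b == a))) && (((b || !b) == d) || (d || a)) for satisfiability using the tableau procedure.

Satisfiable

Initial set: {((!e -> (!a == (!b == a))) && (((b || !b) == d) || (d || a)))}.
((!e -> (!a == (!b == a))) && (((b || !b) == d) || (d || a))): α-rule — add (!e -> (!a == (!b == a))), (((b || !b) == d) || (d || a)).
(!e -> (!a == (!b == a))): β-rule — branch into !!e  //  (!a == (!b == a)).
  branch 1 (add !!e):
    (((b || !b) == d) || (d || a)): β-rule — branch into ((b || !b) == d)  //  (d || a).
      branch 1.1 (add ((b || !b) == d)):
        ((b || !b) == d): β-rule — branch into (b || !b), d  //  !(b || !b), !d.
          branch 1.1.1 (add (b || !b), d):
            (b || !b): β-rule — branch into b  //  !b.
              branch 1.1.1.1 (add b):
                ○ open, literals {b=T, d=T, e=T}.
              branch 1.1.1.2 (add !b):
                ○ open, literals {b=F, d=T, e=T}.
          branch 1.1.2 (add !(b || !b), !d):
            !(b || !b): α-rule — add !b, !!b.
            × closes — contains both b and !b.
      branch 1.2 (add (d || a)):
        (d || a): β-rule — branch into d  //  a.
          branch 1.2.1 (add d):
            ○ open, literals {d=T, e=T}.
          branch 1.2.2 (add a):
            ○ open, literals {a=T, e=T}.
  branch 2 (add (!a == (!b == a))):
    (((b || !b) == d) || (d || a)): β-rule — branch into ((b || !b) == d)  //  (d || a).
      branch 2.1 (add ((b || !b) == d)):
        (!a == (!b == a)): β-rule — branch into !a, (!b == a)  //  !!a, !(!b == a).
          branch 2.1.1 (add !a, (!b == a)):
            ((b || !b) == d): β-rule — branch into (b || !b), d  //  !(b || !b), !d.
              branch 2.1.1.1 (add (b || !b), d):
                (!b == a): β-rule — branch into !b, a  //  !!b, !a.
                  branch 2.1.1.1.1 (add !b, a):
                    × closes — contains both a and !a.
                  branch 2.1.1.1.2 (add !!b, !a):
                    (b || !b): β-rule — branch into b  //  !b.
                      branch 2.1.1.1.2.1 (add b):
                        ○ open, literals {a=F, b=T, d=T}.
                      branch 2.1.1.1.2.2 (add !b):
                        × closes — contains both b and !b.
              branch 2.1.1.2 (add !(b || !b), !d):
                !(b || !b): α-rule — add !b, !!b.
                × closes — contains both b and !b.
          branch 2.1.2 (add !!a, !(!b == a)):
            ((b || !b) == d): β-rule — branch into (b || !b), d  //  !(b || !b), !d.
              branch 2.1.2.1 (add (b || !b), d):
                !(!b == a): β-rule — branch into !b, !a  //  !!b, a.
                  branch 2.1.2.1.1 (add !b, !a):
                    × closes — contains both a and !a.
                  branch 2.1.2.1.2 (add !!b, a):
                    (b || !b): β-rule — branch into b  //  !b.
                      branch 2.1.2.1.2.1 (add b):
                        ○ open, literals {a=T, b=T, d=T}.
                      branch 2.1.2.1.2.2 (add !b):
                        × closes — contains both b and !b.
              branch 2.1.2.2 (add !(b || !b), !d):
                !(b || !b): α-rule — add !b, !!b.
                × closes — contains both b and !b.
      branch 2.2 (add (d || a)):
        (!a == (!b == a)): β-rule — branch into !a, (!b == a)  //  !!a, !(!b == a).
          branch 2.2.1 (add !a, (!b == a)):
            (d || a): β-rule — branch into d  //  a.
              branch 2.2.1.1 (add d):
                (!b == a): β-rule — branch into !b, a  //  !!b, !a.
                  branch 2.2.1.1.1 (add !b, a):
                    × closes — contains both a and !a.
                  branch 2.2.1.1.2 (add !!b, !a):
                    ○ open, literals {a=F, b=T, d=T}.
              branch 2.2.1.2 (add a):
                × closes — contains both a and !a.
          branch 2.2.2 (add !!a, !(!b == a)):
            (d || a): β-rule — branch into d  //  a.
              branch 2.2.2.1 (add d):
                !(!b == a): β-rule — branch into !b, !a  //  !!b, a.
                  branch 2.2.2.1.1 (add !b, !a):
                    × closes — contains both a and !a.
                  branch 2.2.2.1.2 (add !!b, a):
                    ○ open, literals {a=T, b=T, d=T}.
              branch 2.2.2.2 (add a):
                !(!b == a): β-rule — branch into !b, !a  //  !!b, a.
                  branch 2.2.2.2.1 (add !b, !a):
                    × closes — contains both a and !a.
                  branch 2.2.2.2.2 (add !!b, a):
                    ○ open, literals {a=T, b=T}.
11 branches closed, 9 open.
An open branch gives a satisfying assignment: b=T, d=T, e=T.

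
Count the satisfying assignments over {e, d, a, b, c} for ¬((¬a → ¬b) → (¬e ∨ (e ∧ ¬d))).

Initial set: {T ¬((¬a → ¬b) → (¬e ∨ (e ∧ ¬d)))}.
T ¬((¬a → ¬b) → (¬e ∨ (e ∧ ¬d))): α-rule — add T (¬a → ¬b), F (¬e ∨ (e ∧ ¬d)).
F (¬e ∨ (e ∧ ¬d)): α-rule — add F ¬e, F (e ∧ ¬d).
T (¬a → ¬b): β-rule — branch into F ¬a  //  T ¬b.
  branch 1 (add F ¬a):
    F (e ∧ ¬d): β-rule — branch into F e  //  F ¬d.
      branch 1.1 (add F e):
        × closes — contains both e and ¬e.
      branch 1.2 (add F ¬d):
        ○ open, literals {a=1, d=1, e=1}.
  branch 2 (add T ¬b):
    F (e ∧ ¬d): β-rule — branch into F e  //  F ¬d.
      branch 2.1 (add F e):
        × closes — contains both e and ¬e.
      branch 2.2 (add F ¬d):
        ○ open, literals {b=0, d=1, e=1}.
2 branches closed, 2 open.
Each open branch fixes some atoms; the unmentioned ones are free. Counting distinct full assignments: branch {a=1, d=1, e=1} (b, c) contributes 4 new; branch {b=0, d=1, e=1} (a, c) contributes 2 new. Total: 6.

6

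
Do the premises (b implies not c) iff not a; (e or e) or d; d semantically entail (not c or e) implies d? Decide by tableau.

Yes

Initial set: {T ((b implies not c) iff not a); T ((e or e) or d); T d; F ((not c or e) implies d)}.
F ((not c or e) implies d): α-rule — add T (not c or e), F d.
× closes — contains both d and not d.
All 1 branch closes.
Every branch closed, so the premises entail the conclusion.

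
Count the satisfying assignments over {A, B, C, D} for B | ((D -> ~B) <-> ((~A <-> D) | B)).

12

Initial set: {(B | ((D -> ~B) <-> ((~A <-> D) | B)))}.
(B | ((D -> ~B) <-> ((~A <-> D) | B))): β-rule — branch into B  //  ((D -> ~B) <-> ((~A <-> D) | B)).
  branch 1 (add B):
    ○ open, literals {B=1}.
  branch 2 (add ((D -> ~B) <-> ((~A <-> D) | B))):
    ((D -> ~B) <-> ((~A <-> D) | B)): β-rule — branch into (D -> ~B), ((~A <-> D) | B)  //  ~(D -> ~B), ~((~A <-> D) | B).
      branch 2.1 (add (D -> ~B), ((~A <-> D) | B)):
        (D -> ~B): β-rule — branch into ~D  //  ~B.
          branch 2.1.1 (add ~D):
            ((~A <-> D) | B): β-rule — branch into (~A <-> D)  //  B.
              branch 2.1.1.1 (add (~A <-> D)):
                (~A <-> D): β-rule — branch into ~A, D  //  ~~A, ~D.
                  branch 2.1.1.1.1 (add ~A, D):
                    × closes — contains both D and ~D.
                  branch 2.1.1.1.2 (add ~~A, ~D):
                    ○ open, literals {A=1, D=0}.
              branch 2.1.1.2 (add B):
                ○ open, literals {B=1, D=0}.
          branch 2.1.2 (add ~B):
            ((~A <-> D) | B): β-rule — branch into (~A <-> D)  //  B.
              branch 2.1.2.1 (add (~A <-> D)):
                (~A <-> D): β-rule — branch into ~A, D  //  ~~A, ~D.
                  branch 2.1.2.1.1 (add ~A, D):
                    ○ open, literals {A=0, B=0, D=1}.
                  branch 2.1.2.1.2 (add ~~A, ~D):
                    ○ open, literals {A=1, B=0, D=0}.
              branch 2.1.2.2 (add B):
                × closes — contains both B and ~B.
      branch 2.2 (add ~(D -> ~B), ~((~A <-> D) | B)):
        ~(D -> ~B): α-rule — add D, ~~B.
        ~((~A <-> D) | B): α-rule — add ~(~A <-> D), ~B.
        × closes — contains both B and ~B.
3 branches closed, 5 open.
Each open branch fixes some atoms; the unmentioned ones are free. Counting distinct full assignments: branch {B=1} (A, C, D) contributes 8 new; branch {A=1, D=0} (B, C) contributes 2 new; branch {B=1, D=0} (A, C) contributes 0 new; branch {A=0, B=0, D=1} (C) contributes 2 new; branch {A=1, B=0, D=0} (C) contributes 0 new. Total: 12.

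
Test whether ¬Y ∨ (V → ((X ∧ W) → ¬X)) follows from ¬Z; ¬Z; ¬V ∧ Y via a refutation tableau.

Initial set: {T ¬Z; T ¬Z; T (¬V ∧ Y); F (¬Y ∨ (V → ((X ∧ W) → ¬X)))}.
T (¬V ∧ Y): α-rule — add T ¬V, T Y.
F (¬Y ∨ (V → ((X ∧ W) → ¬X))): α-rule — add F ¬Y, F (V → ((X ∧ W) → ¬X)).
F (V → ((X ∧ W) → ¬X)): α-rule — add T V, F ((X ∧ W) → ¬X).
× closes — contains both V and ¬V.
All 1 branch closes.
Every branch closed, so the premises entail the conclusion.

Yes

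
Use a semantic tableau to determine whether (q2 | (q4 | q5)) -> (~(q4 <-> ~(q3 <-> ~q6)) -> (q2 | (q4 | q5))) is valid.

Valid

Assume the negation and expand:
Initial set: {~((q2 | (q4 | q5)) -> (~(q4 <-> ~(q3 <-> ~q6)) -> (q2 | (q4 | q5))))}.
~((q2 | (q4 | q5)) -> (~(q4 <-> ~(q3 <-> ~q6)) -> (q2 | (q4 | q5)))): α-rule — add (q2 | (q4 | q5)), ~(~(q4 <-> ~(q3 <-> ~q6)) -> (q2 | (q4 | q5))).
~(~(q4 <-> ~(q3 <-> ~q6)) -> (q2 | (q4 | q5))): α-rule — add ~(q4 <-> ~(q3 <-> ~q6)), ~(q2 | (q4 | q5)).
~(q2 | (q4 | q5)): α-rule — add ~q2, ~(q4 | q5).
~(q4 | q5): α-rule — add ~q4, ~q5.
(q2 | (q4 | q5)): β-rule — branch into q2  //  (q4 | q5).
  branch 1 (add q2):
    × closes — contains both q2 and ~q2.
  branch 2 (add (q4 | q5)):
    ~(q4 <-> ~(q3 <-> ~q6)): β-rule — branch into q4, ~~(q3 <-> ~q6)  //  ~q4, ~(q3 <-> ~q6).
      branch 2.1 (add q4, ~~(q3 <-> ~q6)):
        × closes — contains both q4 and ~q4.
      branch 2.2 (add ~q4, ~(q3 <-> ~q6)):
        (q4 | q5): β-rule — branch into q4  //  q5.
          branch 2.2.1 (add q4):
            × closes — contains both q4 and ~q4.
          branch 2.2.2 (add q5):
            × closes — contains both q5 and ~q5.
All 4 branches close.
Every branch closed, so the negation is unsatisfiable and the formula is valid.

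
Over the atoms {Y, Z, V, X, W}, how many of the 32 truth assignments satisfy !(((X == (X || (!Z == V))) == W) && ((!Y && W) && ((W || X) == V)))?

Initial set: {!(((X == (X || (!Z == V))) == W) && ((!Y && W) && ((W || X) == V)))}.
!(((X == (X || (!Z == V))) == W) && ((!Y && W) && ((W || X) == V))): β-rule — branch into !((X == (X || (!Z == V))) == W)  //  !((!Y && W) && ((W || X) == V)).
  branch 1 (add !((X == (X || (!Z == V))) == W)):
    !((X == (X || (!Z == V))) == W): β-rule — branch into (X == (X || (!Z == V))), !W  //  !(X == (X || (!Z == V))), W.
      branch 1.1 (add (X == (X || (!Z == V))), !W):
        (X == (X || (!Z == V))): β-rule — branch into X, (X || (!Z == V))  //  !X, !(X || (!Z == V)).
          branch 1.1.1 (add X, (X || (!Z == V))):
            (X || (!Z == V)): β-rule — branch into X  //  (!Z == V).
              branch 1.1.1.1 (add X):
                ○ open, literals {W=0, X=1}.
              branch 1.1.1.2 (add (!Z == V)):
                (!Z == V): β-rule — branch into !Z, V  //  !!Z, !V.
                  branch 1.1.1.2.1 (add !Z, V):
                    ○ open, literals {V=1, W=0, X=1, Z=0}.
                  branch 1.1.1.2.2 (add !!Z, !V):
                    ○ open, literals {V=0, W=0, X=1, Z=1}.
          branch 1.1.2 (add !X, !(X || (!Z == V))):
            !(X || (!Z == V)): α-rule — add !X, !(!Z == V).
            !(!Z == V): β-rule — branch into !Z, !V  //  !!Z, V.
              branch 1.1.2.1 (add !Z, !V):
                ○ open, literals {V=0, W=0, X=0, Z=0}.
              branch 1.1.2.2 (add !!Z, V):
                ○ open, literals {V=1, W=0, X=0, Z=1}.
      branch 1.2 (add !(X == (X || (!Z == V))), W):
        !(X == (X || (!Z == V))): β-rule — branch into X, !(X || (!Z == V))  //  !X, (X || (!Z == V)).
          branch 1.2.1 (add X, !(X || (!Z == V))):
            !(X || (!Z == V)): α-rule — add !X, !(!Z == V).
            × closes — contains both X and !X.
          branch 1.2.2 (add !X, (X || (!Z == V))):
            (X || (!Z == V)): β-rule — branch into X  //  (!Z == V).
              branch 1.2.2.1 (add X):
                × closes — contains both X and !X.
              branch 1.2.2.2 (add (!Z == V)):
                (!Z == V): β-rule — branch into !Z, V  //  !!Z, !V.
                  branch 1.2.2.2.1 (add !Z, V):
                    ○ open, literals {V=1, W=1, X=0, Z=0}.
                  branch 1.2.2.2.2 (add !!Z, !V):
                    ○ open, literals {V=0, W=1, X=0, Z=1}.
  branch 2 (add !((!Y && W) && ((W || X) == V))):
    !((!Y && W) && ((W || X) == V)): β-rule — branch into !(!Y && W)  //  !((W || X) == V).
      branch 2.1 (add !(!Y && W)):
        !(!Y && W): β-rule — branch into !!Y  //  !W.
          branch 2.1.1 (add !!Y):
            ○ open, literals {Y=1}.
          branch 2.1.2 (add !W):
            ○ open, literals {W=0}.
      branch 2.2 (add !((W || X) == V)):
        !((W || X) == V): β-rule — branch into (W || X), !V  //  !(W || X), V.
          branch 2.2.1 (add (W || X), !V):
            (W || X): β-rule — branch into W  //  X.
              branch 2.2.1.1 (add W):
                ○ open, literals {V=0, W=1}.
              branch 2.2.1.2 (add X):
                ○ open, literals {V=0, X=1}.
          branch 2.2.2 (add !(W || X), V):
            !(W || X): α-rule — add !W, !X.
            ○ open, literals {V=1, W=0, X=0}.
2 branches closed, 12 open.
Each open branch fixes some atoms; the unmentioned ones are free. Counting distinct full assignments: branch {W=0, X=1} (Y, Z, V) contributes 8 new; branch {V=1, W=0, X=1, Z=0} (Y) contributes 0 new; branch {V=0, W=0, X=1, Z=1} (Y) contributes 0 new; branch {V=0, W=0, X=0, Z=0} (Y) contributes 2 new; branch {V=1, W=0, X=0, Z=1} (Y) contributes 2 new; branch {V=1, W=1, X=0, Z=0} (Y) contributes 2 new; branch {V=0, W=1, X=0, Z=1} (Y) contributes 2 new; branch {Y=1} (Z, V, X, W) contributes 8 new; branch {W=0} (Y, Z, V, X) contributes 2 new; branch {V=0, W=1} (Y, Z, X) contributes 3 new; branch {V=0, X=1} (Y, Z, W) contributes 0 new; branch {V=1, W=0, X=0} (Y, Z) contributes 0 new. Total: 29.

29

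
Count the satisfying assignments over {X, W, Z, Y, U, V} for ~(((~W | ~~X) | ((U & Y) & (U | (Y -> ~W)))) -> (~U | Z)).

Initial set: {~(((~W | ~~X) | ((U & Y) & (U | (Y -> ~W)))) -> (~U | Z))}.
~(((~W | ~~X) | ((U & Y) & (U | (Y -> ~W)))) -> (~U | Z)): α-rule — add ((~W | ~~X) | ((U & Y) & (U | (Y -> ~W)))), ~(~U | Z).
~(~U | Z): α-rule — add ~~U, ~Z.
((~W | ~~X) | ((U & Y) & (U | (Y -> ~W)))): β-rule — branch into (~W | ~~X)  //  ((U & Y) & (U | (Y -> ~W))).
  branch 1 (add (~W | ~~X)):
    (~W | ~~X): β-rule — branch into ~W  //  ~~X.
      branch 1.1 (add ~W):
        ○ open, literals {U=true, W=false, Z=false}.
      branch 1.2 (add ~~X):
        ~~X: drop double negation, giving X.
        ○ open, literals {U=true, X=true, Z=false}.
  branch 2 (add ((U & Y) & (U | (Y -> ~W)))):
    ((U & Y) & (U | (Y -> ~W))): α-rule — add (U & Y), (U | (Y -> ~W)).
    (U & Y): α-rule — add U, Y.
    (U | (Y -> ~W)): β-rule — branch into U  //  (Y -> ~W).
      branch 2.1 (add U):
        ○ open, literals {U=true, Y=true, Z=false}.
      branch 2.2 (add (Y -> ~W)):
        (Y -> ~W): β-rule — branch into ~Y  //  ~W.
          branch 2.2.1 (add ~Y):
            × closes — contains both Y and ~Y.
          branch 2.2.2 (add ~W):
            ○ open, literals {U=true, W=false, Y=true, Z=false}.
1 branch closed, 4 open.
Each open branch fixes some atoms; the unmentioned ones are free. Counting distinct full assignments: branch {U=true, W=false, Z=false} (X, Y, V) contributes 8 new; branch {U=true, X=true, Z=false} (W, Y, V) contributes 4 new; branch {U=true, Y=true, Z=false} (X, W, V) contributes 2 new; branch {U=true, W=false, Y=true, Z=false} (X, V) contributes 0 new. Total: 14.

14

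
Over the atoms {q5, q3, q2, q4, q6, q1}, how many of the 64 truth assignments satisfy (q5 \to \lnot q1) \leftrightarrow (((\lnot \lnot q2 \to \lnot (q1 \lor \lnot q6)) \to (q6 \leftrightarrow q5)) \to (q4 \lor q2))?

Initial set: {((q5 \to \lnot q1) \leftrightarrow (((\lnot \lnot q2 \to \lnot (q1 \lor \lnot q6)) \to (q6 \leftrightarrow q5)) \to (q4 \lor q2)))}.
((q5 \to \lnot q1) \leftrightarrow (((\lnot \lnot q2 \to \lnot (q1 \lor \lnot q6)) \to (q6 \leftrightarrow q5)) \to (q4 \lor q2))): β-rule — branch into (q5 \to \lnot q1), (((\lnot \lnot q2 \to \lnot (q1 \lor \lnot q6)) \to (q6 \leftrightarrow q5)) \to (q4 \lor q2))  //  \lnot (q5 \to \lnot q1), \lnot (((\lnot \lnot q2 \to \lnot (q1 \lor \lnot q6)) \to (q6 \leftrightarrow q5)) \to (q4 \lor q2)).
  branch 1 (add (q5 \to \lnot q1), (((\lnot \lnot q2 \to \lnot (q1 \lor \lnot q6)) \to (q6 \leftrightarrow q5)) \to (q4 \lor q2))):
    (q5 \to \lnot q1): β-rule — branch into \lnot q5  //  \lnot q1.
      branch 1.1 (add \lnot q5):
        (((\lnot \lnot q2 \to \lnot (q1 \lor \lnot q6)) \to (q6 \leftrightarrow q5)) \to (q4 \lor q2)): β-rule — branch into \lnot ((\lnot \lnot q2 \to \lnot (q1 \lor \lnot q6)) \to (q6 \leftrightarrow q5))  //  (q4 \lor q2).
          branch 1.1.1 (add \lnot ((\lnot \lnot q2 \to \lnot (q1 \lor \lnot q6)) \to (q6 \leftrightarrow q5))):
            \lnot ((\lnot \lnot q2 \to \lnot (q1 \lor \lnot q6)) \to (q6 \leftrightarrow q5)): α-rule — add (\lnot \lnot q2 \to \lnot (q1 \lor \lnot q6)), \lnot (q6 \leftrightarrow q5).
            (\lnot \lnot q2 \to \lnot (q1 \lor \lnot q6)): β-rule — branch into \lnot \lnot \lnot q2  //  \lnot (q1 \lor \lnot q6).
              branch 1.1.1.1 (add \lnot \lnot \lnot q2):
                \lnot \lnot \lnot q2: drop double negation, giving \lnot q2.
                \lnot (q6 \leftrightarrow q5): β-rule — branch into q6, \lnot q5  //  \lnot q6, q5.
                  branch 1.1.1.1.1 (add q6, \lnot q5):
                    ○ open, literals {q2=F, q5=F, q6=T}.
                  branch 1.1.1.1.2 (add \lnot q6, q5):
                    × closes — contains both q5 and \lnot q5.
              branch 1.1.1.2 (add \lnot (q1 \lor \lnot q6)):
                \lnot (q1 \lor \lnot q6): α-rule — add \lnot q1, \lnot \lnot q6.
                \lnot (q6 \leftrightarrow q5): β-rule — branch into q6, \lnot q5  //  \lnot q6, q5.
                  branch 1.1.1.2.1 (add q6, \lnot q5):
                    ○ open, literals {q1=F, q5=F, q6=T}.
                  branch 1.1.1.2.2 (add \lnot q6, q5):
                    × closes — contains both q6 and \lnot q6.
          branch 1.1.2 (add (q4 \lor q2)):
            (q4 \lor q2): β-rule — branch into q4  //  q2.
              branch 1.1.2.1 (add q4):
                ○ open, literals {q4=T, q5=F}.
              branch 1.1.2.2 (add q2):
                ○ open, literals {q2=T, q5=F}.
      branch 1.2 (add \lnot q1):
        (((\lnot \lnot q2 \to \lnot (q1 \lor \lnot q6)) \to (q6 \leftrightarrow q5)) \to (q4 \lor q2)): β-rule — branch into \lnot ((\lnot \lnot q2 \to \lnot (q1 \lor \lnot q6)) \to (q6 \leftrightarrow q5))  //  (q4 \lor q2).
          branch 1.2.1 (add \lnot ((\lnot \lnot q2 \to \lnot (q1 \lor \lnot q6)) \to (q6 \leftrightarrow q5))):
            \lnot ((\lnot \lnot q2 \to \lnot (q1 \lor \lnot q6)) \to (q6 \leftrightarrow q5)): α-rule — add (\lnot \lnot q2 \to \lnot (q1 \lor \lnot q6)), \lnot (q6 \leftrightarrow q5).
            (\lnot \lnot q2 \to \lnot (q1 \lor \lnot q6)): β-rule — branch into \lnot \lnot \lnot q2  //  \lnot (q1 \lor \lnot q6).
              branch 1.2.1.1 (add \lnot \lnot \lnot q2):
                \lnot \lnot \lnot q2: drop double negation, giving \lnot q2.
                \lnot (q6 \leftrightarrow q5): β-rule — branch into q6, \lnot q5  //  \lnot q6, q5.
                  branch 1.2.1.1.1 (add q6, \lnot q5):
                    ○ open, literals {q1=F, q2=F, q5=F, q6=T}.
                  branch 1.2.1.1.2 (add \lnot q6, q5):
                    ○ open, literals {q1=F, q2=F, q5=T, q6=F}.
              branch 1.2.1.2 (add \lnot (q1 \lor \lnot q6)):
                \lnot (q1 \lor \lnot q6): α-rule — add \lnot q1, \lnot \lnot q6.
                \lnot (q6 \leftrightarrow q5): β-rule — branch into q6, \lnot q5  //  \lnot q6, q5.
                  branch 1.2.1.2.1 (add q6, \lnot q5):
                    ○ open, literals {q1=F, q5=F, q6=T}.
                  branch 1.2.1.2.2 (add \lnot q6, q5):
                    × closes — contains both q6 and \lnot q6.
          branch 1.2.2 (add (q4 \lor q2)):
            (q4 \lor q2): β-rule — branch into q4  //  q2.
              branch 1.2.2.1 (add q4):
                ○ open, literals {q1=F, q4=T}.
              branch 1.2.2.2 (add q2):
                ○ open, literals {q1=F, q2=T}.
  branch 2 (add \lnot (q5 \to \lnot q1), \lnot (((\lnot \lnot q2 \to \lnot (q1 \lor \lnot q6)) \to (q6 \leftrightarrow q5)) \to (q4 \lor q2))):
    \lnot (q5 \to \lnot q1): α-rule — add q5, \lnot \lnot q1.
    \lnot (((\lnot \lnot q2 \to \lnot (q1 \lor \lnot q6)) \to (q6 \leftrightarrow q5)) \to (q4 \lor q2)): α-rule — add ((\lnot \lnot q2 \to \lnot (q1 \lor \lnot q6)) \to (q6 \leftrightarrow q5)), \lnot (q4 \lor q2).
    \lnot (q4 \lor q2): α-rule — add \lnot q4, \lnot q2.
    ((\lnot \lnot q2 \to \lnot (q1 \lor \lnot q6)) \to (q6 \leftrightarrow q5)): β-rule — branch into \lnot (\lnot \lnot q2 \to \lnot (q1 \lor \lnot q6))  //  (q6 \leftrightarrow q5).
      branch 2.1 (add \lnot (\lnot \lnot q2 \to \lnot (q1 \lor \lnot q6))):
        \lnot (\lnot \lnot q2 \to \lnot (q1 \lor \lnot q6)): α-rule — add \lnot \lnot q2, \lnot \lnot (q1 \lor \lnot q6).
        \lnot \lnot q2: drop double negation, giving q2.
        × closes — contains both q2 and \lnot q2.
      branch 2.2 (add (q6 \leftrightarrow q5)):
        (q6 \leftrightarrow q5): β-rule — branch into q6, q5  //  \lnot q6, \lnot q5.
          branch 2.2.1 (add q6, q5):
            ○ open, literals {q1=T, q2=F, q4=F, q5=T, q6=T}.
          branch 2.2.2 (add \lnot q6, \lnot q5):
            × closes — contains both q5 and \lnot q5.
5 branches closed, 10 open.
Each open branch fixes some atoms; the unmentioned ones are free. Counting distinct full assignments: branch {q2=F, q5=F, q6=T} (q3, q4, q1) contributes 8 new; branch {q1=F, q5=F, q6=T} (q3, q2, q4) contributes 4 new; branch {q4=T, q5=F} (q3, q2, q6, q1) contributes 10 new; branch {q2=T, q5=F} (q3, q4, q6, q1) contributes 6 new; branch {q1=F, q2=F, q5=F, q6=T} (q3, q4) contributes 0 new; branch {q1=F, q2=F, q5=T, q6=F} (q3, q4) contributes 4 new; branch {q1=F, q5=F, q6=T} (q3, q2, q4) contributes 0 new; branch {q1=F, q4=T} (q5, q3, q2, q6) contributes 6 new; branch {q1=F, q2=T} (q5, q3, q4, q6) contributes 4 new; branch {q1=T, q2=F, q4=F, q5=T, q6=T} (q3) contributes 2 new. Total: 44.

44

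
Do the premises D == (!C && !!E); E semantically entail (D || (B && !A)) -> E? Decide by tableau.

Yes

Initial set: {T (D == (!C && !!E)); T E; F ((D || (B && !A)) -> E)}.
F ((D || (B && !A)) -> E): α-rule — add T (D || (B && !A)), F E.
× closes — contains both E and !E.
All 1 branch closes.
Every branch closed, so the premises entail the conclusion.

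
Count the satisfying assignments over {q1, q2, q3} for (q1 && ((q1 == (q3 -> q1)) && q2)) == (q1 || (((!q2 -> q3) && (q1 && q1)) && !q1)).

Initial set: {((q1 && ((q1 == (q3 -> q1)) && q2)) == (q1 || (((!q2 -> q3) && (q1 && q1)) && !q1)))}.
((q1 && ((q1 == (q3 -> q1)) && q2)) == (q1 || (((!q2 -> q3) && (q1 && q1)) && !q1))): β-rule — branch into (q1 && ((q1 == (q3 -> q1)) && q2)), (q1 || (((!q2 -> q3) && (q1 && q1)) && !q1))  //  !(q1 && ((q1 == (q3 -> q1)) && q2)), !(q1 || (((!q2 -> q3) && (q1 && q1)) && !q1)).
  branch 1 (add (q1 && ((q1 == (q3 -> q1)) && q2)), (q1 || (((!q2 -> q3) && (q1 && q1)) && !q1))):
    (q1 && ((q1 == (q3 -> q1)) && q2)): α-rule — add q1, ((q1 == (q3 -> q1)) && q2).
    ((q1 == (q3 -> q1)) && q2): α-rule — add (q1 == (q3 -> q1)), q2.
    (q1 || (((!q2 -> q3) && (q1 && q1)) && !q1)): β-rule — branch into q1  //  (((!q2 -> q3) && (q1 && q1)) && !q1).
      branch 1.1 (add q1):
        (q1 == (q3 -> q1)): β-rule — branch into q1, (q3 -> q1)  //  !q1, !(q3 -> q1).
          branch 1.1.1 (add q1, (q3 -> q1)):
            (q3 -> q1): β-rule — branch into !q3  //  q1.
              branch 1.1.1.1 (add !q3):
                ○ open, literals {q1=T, q2=T, q3=F}.
              branch 1.1.1.2 (add q1):
                ○ open, literals {q1=T, q2=T}.
          branch 1.1.2 (add !q1, !(q3 -> q1)):
            × closes — contains both q1 and !q1.
      branch 1.2 (add (((!q2 -> q3) && (q1 && q1)) && !q1)):
        (((!q2 -> q3) && (q1 && q1)) && !q1): α-rule — add ((!q2 -> q3) && (q1 && q1)), !q1.
        × closes — contains both q1 and !q1.
  branch 2 (add !(q1 && ((q1 == (q3 -> q1)) && q2)), !(q1 || (((!q2 -> q3) && (q1 && q1)) && !q1))):
    !(q1 || (((!q2 -> q3) && (q1 && q1)) && !q1)): α-rule — add !q1, !(((!q2 -> q3) && (q1 && q1)) && !q1).
    !(q1 && ((q1 == (q3 -> q1)) && q2)): β-rule — branch into !q1  //  !((q1 == (q3 -> q1)) && q2).
      branch 2.1 (add !q1):
        !(((!q2 -> q3) && (q1 && q1)) && !q1): β-rule — branch into !((!q2 -> q3) && (q1 && q1))  //  !!q1.
          branch 2.1.1 (add !((!q2 -> q3) && (q1 && q1))):
            !((!q2 -> q3) && (q1 && q1)): β-rule — branch into !(!q2 -> q3)  //  !(q1 && q1).
              branch 2.1.1.1 (add !(!q2 -> q3)):
                !(!q2 -> q3): α-rule — add !q2, !q3.
                ○ open, literals {q1=F, q2=F, q3=F}.
              branch 2.1.1.2 (add !(q1 && q1)):
                !(q1 && q1): β-rule — branch into !q1  //  !q1.
                  branch 2.1.1.2.1 (add !q1):
                    ○ open, literals {q1=F}.
                  branch 2.1.1.2.2 (add !q1):
                    ○ open, literals {q1=F}.
          branch 2.1.2 (add !!q1):
            × closes — contains both q1 and !q1.
      branch 2.2 (add !((q1 == (q3 -> q1)) && q2)):
        !(((!q2 -> q3) && (q1 && q1)) && !q1): β-rule — branch into !((!q2 -> q3) && (q1 && q1))  //  !!q1.
          branch 2.2.1 (add !((!q2 -> q3) && (q1 && q1))):
            !((q1 == (q3 -> q1)) && q2): β-rule — branch into !(q1 == (q3 -> q1))  //  !q2.
              branch 2.2.1.1 (add !(q1 == (q3 -> q1))):
                !((!q2 -> q3) && (q1 && q1)): β-rule — branch into !(!q2 -> q3)  //  !(q1 && q1).
                  branch 2.2.1.1.1 (add !(!q2 -> q3)):
                    !(!q2 -> q3): α-rule — add !q2, !q3.
                    !(q1 == (q3 -> q1)): β-rule — branch into q1, !(q3 -> q1)  //  !q1, (q3 -> q1).
                      branch 2.2.1.1.1.1 (add q1, !(q3 -> q1)):
                        × closes — contains both q1 and !q1.
                      branch 2.2.1.1.1.2 (add !q1, (q3 -> q1)):
                        (q3 -> q1): β-rule — branch into !q3  //  q1.
                          branch 2.2.1.1.1.2.1 (add !q3):
                            ○ open, literals {q1=F, q2=F, q3=F}.
                          branch 2.2.1.1.1.2.2 (add q1):
                            × closes — contains both q1 and !q1.
                  branch 2.2.1.1.2 (add !(q1 && q1)):
                    !(q1 == (q3 -> q1)): β-rule — branch into q1, !(q3 -> q1)  //  !q1, (q3 -> q1).
                      branch 2.2.1.1.2.1 (add q1, !(q3 -> q1)):
                        × closes — contains both q1 and !q1.
                      branch 2.2.1.1.2.2 (add !q1, (q3 -> q1)):
                        !(q1 && q1): β-rule — branch into !q1  //  !q1.
                          branch 2.2.1.1.2.2.1 (add !q1):
                            (q3 -> q1): β-rule — branch into !q3  //  q1.
                              branch 2.2.1.1.2.2.1.1 (add !q3):
                                ○ open, literals {q1=F, q3=F}.
                              branch 2.2.1.1.2.2.1.2 (add q1):
                                × closes — contains both q1 and !q1.
                          branch 2.2.1.1.2.2.2 (add !q1):
                            (q3 -> q1): β-rule — branch into !q3  //  q1.
                              branch 2.2.1.1.2.2.2.1 (add !q3):
                                ○ open, literals {q1=F, q3=F}.
                              branch 2.2.1.1.2.2.2.2 (add q1):
                                × closes — contains both q1 and !q1.
              branch 2.2.1.2 (add !q2):
                !((!q2 -> q3) && (q1 && q1)): β-rule — branch into !(!q2 -> q3)  //  !(q1 && q1).
                  branch 2.2.1.2.1 (add !(!q2 -> q3)):
                    !(!q2 -> q3): α-rule — add !q2, !q3.
                    ○ open, literals {q1=F, q2=F, q3=F}.
                  branch 2.2.1.2.2 (add !(q1 && q1)):
                    !(q1 && q1): β-rule — branch into !q1  //  !q1.
                      branch 2.2.1.2.2.1 (add !q1):
                        ○ open, literals {q1=F, q2=F}.
                      branch 2.2.1.2.2.2 (add !q1):
                        ○ open, literals {q1=F, q2=F}.
          branch 2.2.2 (add !!q1):
            × closes — contains both q1 and !q1.
9 branches closed, 11 open.
Each open branch fixes some atoms; the unmentioned ones are free. Counting distinct full assignments: branch {q1=T, q2=T, q3=F} (none free) contributes 1 new; branch {q1=T, q2=T} (q3) contributes 1 new; branch {q1=F, q2=F, q3=F} (none free) contributes 1 new; branch {q1=F} (q2, q3) contributes 3 new; branch {q1=F} (q2, q3) contributes 0 new; branch {q1=F, q2=F, q3=F} (none free) contributes 0 new; branch {q1=F, q3=F} (q2) contributes 0 new; branch {q1=F, q3=F} (q2) contributes 0 new; branch {q1=F, q2=F, q3=F} (none free) contributes 0 new; branch {q1=F, q2=F} (q3) contributes 0 new; branch {q1=F, q2=F} (q3) contributes 0 new. Total: 6.

6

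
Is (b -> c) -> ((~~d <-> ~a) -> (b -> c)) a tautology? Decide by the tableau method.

Assume the negation and expand:
Initial set: {F ((b -> c) -> ((~~d <-> ~a) -> (b -> c)))}.
F ((b -> c) -> ((~~d <-> ~a) -> (b -> c))): α-rule — add T (b -> c), F ((~~d <-> ~a) -> (b -> c)).
F ((~~d <-> ~a) -> (b -> c)): α-rule — add T (~~d <-> ~a), F (b -> c).
F (b -> c): α-rule — add T b, F c.
T (b -> c): β-rule — branch into F b  //  T c.
  branch 1 (add F b):
    × closes — contains both b and ~b.
  branch 2 (add T c):
    × closes — contains both c and ~c.
All 2 branches close.
Every branch closed, so the negation is unsatisfiable and the formula is valid.

Valid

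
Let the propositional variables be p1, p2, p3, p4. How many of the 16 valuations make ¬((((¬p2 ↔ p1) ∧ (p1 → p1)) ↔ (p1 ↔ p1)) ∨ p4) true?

4

Initial set: {¬((((¬p2 ↔ p1) ∧ (p1 → p1)) ↔ (p1 ↔ p1)) ∨ p4)}.
¬((((¬p2 ↔ p1) ∧ (p1 → p1)) ↔ (p1 ↔ p1)) ∨ p4): α-rule — add ¬(((¬p2 ↔ p1) ∧ (p1 → p1)) ↔ (p1 ↔ p1)), ¬p4.
¬(((¬p2 ↔ p1) ∧ (p1 → p1)) ↔ (p1 ↔ p1)): β-rule — branch into ((¬p2 ↔ p1) ∧ (p1 → p1)), ¬(p1 ↔ p1)  //  ¬((¬p2 ↔ p1) ∧ (p1 → p1)), (p1 ↔ p1).
  branch 1 (add ((¬p2 ↔ p1) ∧ (p1 → p1)), ¬(p1 ↔ p1)):
    ((¬p2 ↔ p1) ∧ (p1 → p1)): α-rule — add (¬p2 ↔ p1), (p1 → p1).
    ¬(p1 ↔ p1): β-rule — branch into p1, ¬p1  //  ¬p1, p1.
      branch 1.1 (add p1, ¬p1):
        × closes — contains both p1 and ¬p1.
      branch 1.2 (add ¬p1, p1):
        × closes — contains both p1 and ¬p1.
  branch 2 (add ¬((¬p2 ↔ p1) ∧ (p1 → p1)), (p1 ↔ p1)):
    ¬((¬p2 ↔ p1) ∧ (p1 → p1)): β-rule — branch into ¬(¬p2 ↔ p1)  //  ¬(p1 → p1).
      branch 2.1 (add ¬(¬p2 ↔ p1)):
        (p1 ↔ p1): β-rule — branch into p1, p1  //  ¬p1, ¬p1.
          branch 2.1.1 (add p1, p1):
            ¬(¬p2 ↔ p1): β-rule — branch into ¬p2, ¬p1  //  ¬¬p2, p1.
              branch 2.1.1.1 (add ¬p2, ¬p1):
                × closes — contains both p1 and ¬p1.
              branch 2.1.1.2 (add ¬¬p2, p1):
                ○ open, literals {p1=T, p2=T, p4=F}.
          branch 2.1.2 (add ¬p1, ¬p1):
            ¬(¬p2 ↔ p1): β-rule — branch into ¬p2, ¬p1  //  ¬¬p2, p1.
              branch 2.1.2.1 (add ¬p2, ¬p1):
                ○ open, literals {p1=F, p2=F, p4=F}.
              branch 2.1.2.2 (add ¬¬p2, p1):
                × closes — contains both p1 and ¬p1.
      branch 2.2 (add ¬(p1 → p1)):
        ¬(p1 → p1): α-rule — add p1, ¬p1.
        × closes — contains both p1 and ¬p1.
5 branches closed, 2 open.
Each open branch fixes some atoms; the unmentioned ones are free. Counting distinct full assignments: branch {p1=T, p2=T, p4=F} (p3) contributes 2 new; branch {p1=F, p2=F, p4=F} (p3) contributes 2 new. Total: 4.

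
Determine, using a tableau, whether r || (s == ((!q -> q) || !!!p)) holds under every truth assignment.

Assume the negation and expand:
Initial set: {!(r || (s == ((!q -> q) || !!!p)))}.
!(r || (s == ((!q -> q) || !!!p))): α-rule — add !r, !(s == ((!q -> q) || !!!p)).
!(s == ((!q -> q) || !!!p)): β-rule — branch into s, !((!q -> q) || !!!p)  //  !s, ((!q -> q) || !!!p).
  branch 1 (add s, !((!q -> q) || !!!p)):
    !((!q -> q) || !!!p): α-rule — add !(!q -> q), !!!!p.
    !(!q -> q): α-rule — add !q, !q.
    !!!!p: drop double negation, giving !!p.
    ○ open, literals {p=1, q=0, r=0, s=1}.
  branch 2 (add !s, ((!q -> q) || !!!p)):
    ((!q -> q) || !!!p): β-rule — branch into (!q -> q)  //  !!!p.
      branch 2.1 (add (!q -> q)):
        (!q -> q): β-rule — branch into !!q  //  q.
          branch 2.1.1 (add !!q):
            ○ open, literals {q=1, r=0, s=0}.
          branch 2.1.2 (add q):
            ○ open, literals {q=1, r=0, s=0}.
      branch 2.2 (add !!!p):
        !!!p: drop double negation, giving !p.
        ○ open, literals {p=0, r=0, s=0}.
0 branches closed, 4 open.
An open branch gives a countermodel: p=1, q=0, r=0, s=1 (unmentioned atoms arbitrary); under it the original formula is false.

Not valid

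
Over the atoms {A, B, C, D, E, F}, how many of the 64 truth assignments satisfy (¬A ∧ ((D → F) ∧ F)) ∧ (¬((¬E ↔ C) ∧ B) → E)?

10

Initial set: {((¬A ∧ ((D → F) ∧ F)) ∧ (¬((¬E ↔ C) ∧ B) → E))}.
((¬A ∧ ((D → F) ∧ F)) ∧ (¬((¬E ↔ C) ∧ B) → E)): α-rule — add (¬A ∧ ((D → F) ∧ F)), (¬((¬E ↔ C) ∧ B) → E).
(¬A ∧ ((D → F) ∧ F)): α-rule — add ¬A, ((D → F) ∧ F).
((D → F) ∧ F): α-rule — add (D → F), F.
(¬((¬E ↔ C) ∧ B) → E): β-rule — branch into ¬¬((¬E ↔ C) ∧ B)  //  E.
  branch 1 (add ¬¬((¬E ↔ C) ∧ B)):
    ¬¬((¬E ↔ C) ∧ B): α-rule — add (¬E ↔ C), B.
    (D → F): β-rule — branch into ¬D  //  F.
      branch 1.1 (add ¬D):
        (¬E ↔ C): β-rule — branch into ¬E, C  //  ¬¬E, ¬C.
          branch 1.1.1 (add ¬E, C):
            ○ open, literals {A=0, B=1, C=1, D=0, E=0, F=1}.
          branch 1.1.2 (add ¬¬E, ¬C):
            ○ open, literals {A=0, B=1, C=0, D=0, E=1, F=1}.
      branch 1.2 (add F):
        (¬E ↔ C): β-rule — branch into ¬E, C  //  ¬¬E, ¬C.
          branch 1.2.1 (add ¬E, C):
            ○ open, literals {A=0, B=1, C=1, E=0, F=1}.
          branch 1.2.2 (add ¬¬E, ¬C):
            ○ open, literals {A=0, B=1, C=0, E=1, F=1}.
  branch 2 (add E):
    (D → F): β-rule — branch into ¬D  //  F.
      branch 2.1 (add ¬D):
        ○ open, literals {A=0, D=0, E=1, F=1}.
      branch 2.2 (add F):
        ○ open, literals {A=0, E=1, F=1}.
0 branches closed, 6 open.
Each open branch fixes some atoms; the unmentioned ones are free. Counting distinct full assignments: branch {A=0, B=1, C=1, D=0, E=0, F=1} (none free) contributes 1 new; branch {A=0, B=1, C=0, D=0, E=1, F=1} (none free) contributes 1 new; branch {A=0, B=1, C=1, E=0, F=1} (D) contributes 1 new; branch {A=0, B=1, C=0, E=1, F=1} (D) contributes 1 new; branch {A=0, D=0, E=1, F=1} (B, C) contributes 3 new; branch {A=0, E=1, F=1} (B, C, D) contributes 3 new. Total: 10.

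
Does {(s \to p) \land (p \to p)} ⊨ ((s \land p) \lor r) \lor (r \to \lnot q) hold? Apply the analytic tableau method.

Yes

Initial set: {((s \to p) \land (p \to p)); \lnot (((s \land p) \lor r) \lor (r \to \lnot q))}.
((s \to p) \land (p \to p)): α-rule — add (s \to p), (p \to p).
\lnot (((s \land p) \lor r) \lor (r \to \lnot q)): α-rule — add \lnot ((s \land p) \lor r), \lnot (r \to \lnot q).
\lnot ((s \land p) \lor r): α-rule — add \lnot (s \land p), \lnot r.
\lnot (r \to \lnot q): α-rule — add r, \lnot \lnot q.
× closes — contains both r and \lnot r.
All 1 branch closes.
Every branch closed, so the premises entail the conclusion.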